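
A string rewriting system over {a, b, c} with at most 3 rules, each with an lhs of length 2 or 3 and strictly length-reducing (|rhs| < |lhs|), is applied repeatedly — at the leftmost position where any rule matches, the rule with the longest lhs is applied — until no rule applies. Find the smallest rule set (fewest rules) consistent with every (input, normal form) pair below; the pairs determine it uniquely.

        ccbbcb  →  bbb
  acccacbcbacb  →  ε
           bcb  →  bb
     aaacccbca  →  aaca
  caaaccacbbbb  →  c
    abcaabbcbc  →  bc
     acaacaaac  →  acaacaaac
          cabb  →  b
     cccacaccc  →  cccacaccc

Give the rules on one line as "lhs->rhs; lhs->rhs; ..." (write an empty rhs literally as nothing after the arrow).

ab->; cb->b

  | ccbbcb => cbbcb => bbcb => bbb
  | acccacbcbacb => acccabcbacb => accccbacb => acccbacb => accbacb => acbacb => abacb => acb => ab => ε
  | bcb => bb
  | aaacccbca => aaaccbca => aaacbca => aaabca => aaca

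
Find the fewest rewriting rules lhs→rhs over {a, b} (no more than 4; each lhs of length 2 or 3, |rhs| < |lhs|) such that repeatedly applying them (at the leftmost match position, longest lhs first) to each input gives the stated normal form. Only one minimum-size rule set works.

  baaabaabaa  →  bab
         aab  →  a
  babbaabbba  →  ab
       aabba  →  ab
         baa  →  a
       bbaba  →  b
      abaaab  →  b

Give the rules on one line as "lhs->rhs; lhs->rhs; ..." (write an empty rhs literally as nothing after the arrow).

  | baaabaabaa => bbabaabaa => aabaabaa => bbaabaa => aaabaa => babaa => baba => bab
  | aab => bb => a
  | babbaabbba => baaaabbba => bbaabbba => aaabbba => babbba => baaba => bbba => aba => ab
  | aabba => bbba => aba => ab

aa->b; aba->ab; bb->a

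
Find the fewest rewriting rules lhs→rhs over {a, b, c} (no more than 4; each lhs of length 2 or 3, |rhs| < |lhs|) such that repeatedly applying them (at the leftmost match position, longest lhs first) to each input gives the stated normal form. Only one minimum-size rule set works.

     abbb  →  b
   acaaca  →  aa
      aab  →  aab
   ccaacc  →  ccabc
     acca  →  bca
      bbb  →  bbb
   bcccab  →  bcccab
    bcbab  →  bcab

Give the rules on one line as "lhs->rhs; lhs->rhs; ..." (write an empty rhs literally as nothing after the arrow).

  | abbb => b
  | acaaca => baaca => aaca => aba => aa
  | aab
  | ccaacc => ccabc

abb->; ac->b; ba->a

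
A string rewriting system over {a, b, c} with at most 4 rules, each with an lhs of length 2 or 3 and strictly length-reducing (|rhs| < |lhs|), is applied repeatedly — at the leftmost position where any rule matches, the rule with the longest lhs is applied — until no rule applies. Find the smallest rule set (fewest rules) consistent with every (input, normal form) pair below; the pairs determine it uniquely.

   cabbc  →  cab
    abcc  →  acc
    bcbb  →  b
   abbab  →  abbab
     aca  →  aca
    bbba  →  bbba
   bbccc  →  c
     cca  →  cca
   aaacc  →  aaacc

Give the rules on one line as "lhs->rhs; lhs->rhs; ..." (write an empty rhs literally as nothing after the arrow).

  | cabbc => cab
  | abcc => acc
  | bcbb => b
  | abbab

abc->ac; bc->; bcb->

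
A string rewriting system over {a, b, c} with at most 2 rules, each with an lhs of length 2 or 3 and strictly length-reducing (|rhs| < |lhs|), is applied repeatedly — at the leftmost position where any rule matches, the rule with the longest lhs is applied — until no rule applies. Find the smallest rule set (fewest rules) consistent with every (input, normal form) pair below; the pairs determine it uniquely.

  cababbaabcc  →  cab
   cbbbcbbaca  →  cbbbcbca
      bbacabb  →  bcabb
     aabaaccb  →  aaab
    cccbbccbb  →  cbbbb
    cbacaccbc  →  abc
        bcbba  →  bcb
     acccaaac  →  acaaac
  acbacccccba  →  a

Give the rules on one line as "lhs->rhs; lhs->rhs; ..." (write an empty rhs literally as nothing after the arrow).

ba->; cc->

  | cababbaabcc => cabbaabcc => cababcc => cabcc => cab
  | cbbbcbbaca => cbbbcbca
  | bbacabb => bcabb
  | aabaaccb => aaaccb => aaab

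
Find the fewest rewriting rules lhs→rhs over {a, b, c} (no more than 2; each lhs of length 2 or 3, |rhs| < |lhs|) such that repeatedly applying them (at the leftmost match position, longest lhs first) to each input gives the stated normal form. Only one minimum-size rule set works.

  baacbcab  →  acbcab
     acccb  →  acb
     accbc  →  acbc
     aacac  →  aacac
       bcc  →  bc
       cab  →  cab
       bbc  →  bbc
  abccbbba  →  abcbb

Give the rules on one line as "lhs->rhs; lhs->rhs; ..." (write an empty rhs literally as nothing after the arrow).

ba->; cc->c

  | baacbcab => acbcab
  | acccb => accb => acb
  | accbc => acbc
  | aacac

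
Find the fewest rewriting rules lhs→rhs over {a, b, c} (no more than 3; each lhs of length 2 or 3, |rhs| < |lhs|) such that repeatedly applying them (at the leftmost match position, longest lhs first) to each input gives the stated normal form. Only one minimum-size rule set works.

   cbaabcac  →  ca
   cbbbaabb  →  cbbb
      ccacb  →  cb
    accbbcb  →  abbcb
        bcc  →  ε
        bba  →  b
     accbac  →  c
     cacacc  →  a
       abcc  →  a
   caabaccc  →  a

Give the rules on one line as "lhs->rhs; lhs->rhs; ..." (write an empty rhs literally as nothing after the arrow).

  | cbaabcac => cabcac => cabcc => caba => ca
  | cbbbaabb => cbbabb => cbbb
  | ccacb => aacb => acb => cb
  | accbbcb => ccbbcb => abbcb

ac->c; ba->; cc->a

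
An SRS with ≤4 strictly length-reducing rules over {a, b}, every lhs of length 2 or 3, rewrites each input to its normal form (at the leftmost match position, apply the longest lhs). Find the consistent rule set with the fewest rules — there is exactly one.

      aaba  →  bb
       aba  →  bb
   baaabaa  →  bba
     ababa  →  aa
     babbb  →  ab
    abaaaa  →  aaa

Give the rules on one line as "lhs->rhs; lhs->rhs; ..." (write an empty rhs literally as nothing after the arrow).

aba->bb; abb->bb; baa->aa; bbb->a

  | aaba => abb => bb
  | aba => bb
  | baaabaa => aaabaa => aabba => abba => bba
  | ababa => bbba => aa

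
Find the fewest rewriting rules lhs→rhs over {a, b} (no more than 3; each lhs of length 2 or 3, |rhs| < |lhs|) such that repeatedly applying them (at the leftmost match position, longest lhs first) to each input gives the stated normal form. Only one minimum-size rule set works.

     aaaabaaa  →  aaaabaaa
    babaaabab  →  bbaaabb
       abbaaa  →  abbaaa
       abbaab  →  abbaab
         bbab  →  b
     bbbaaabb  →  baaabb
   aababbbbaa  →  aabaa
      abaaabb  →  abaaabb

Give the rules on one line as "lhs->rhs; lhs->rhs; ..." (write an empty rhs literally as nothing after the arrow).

  | aaaabaaa
  | babaaabab => bbaaabab => bbaaabb
  | abbaaa
  | abbaab

bab->bb; bbb->b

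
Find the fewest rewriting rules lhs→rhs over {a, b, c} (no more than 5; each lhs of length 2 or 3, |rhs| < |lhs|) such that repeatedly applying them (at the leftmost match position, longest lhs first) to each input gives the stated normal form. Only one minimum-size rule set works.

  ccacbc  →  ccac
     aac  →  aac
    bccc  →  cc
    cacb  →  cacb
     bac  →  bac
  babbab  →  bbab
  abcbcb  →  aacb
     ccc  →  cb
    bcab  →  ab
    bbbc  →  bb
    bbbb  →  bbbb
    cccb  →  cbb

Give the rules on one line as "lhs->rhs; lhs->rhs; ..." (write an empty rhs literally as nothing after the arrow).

abb->b; bc->; bcb->a; ccc->cb

  | ccacbc => ccac
  | aac
  | bccc => cc
  | cacb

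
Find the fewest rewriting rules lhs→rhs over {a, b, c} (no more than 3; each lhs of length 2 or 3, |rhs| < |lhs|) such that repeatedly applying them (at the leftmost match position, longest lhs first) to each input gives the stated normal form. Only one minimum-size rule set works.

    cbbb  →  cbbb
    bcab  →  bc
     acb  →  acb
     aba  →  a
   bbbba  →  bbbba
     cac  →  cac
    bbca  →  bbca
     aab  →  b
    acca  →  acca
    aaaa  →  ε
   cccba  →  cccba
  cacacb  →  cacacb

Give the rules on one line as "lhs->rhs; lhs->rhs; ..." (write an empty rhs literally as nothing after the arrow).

  | cbbb
  | bcab => bc
  | acb
  | aba => a

aa->; ab->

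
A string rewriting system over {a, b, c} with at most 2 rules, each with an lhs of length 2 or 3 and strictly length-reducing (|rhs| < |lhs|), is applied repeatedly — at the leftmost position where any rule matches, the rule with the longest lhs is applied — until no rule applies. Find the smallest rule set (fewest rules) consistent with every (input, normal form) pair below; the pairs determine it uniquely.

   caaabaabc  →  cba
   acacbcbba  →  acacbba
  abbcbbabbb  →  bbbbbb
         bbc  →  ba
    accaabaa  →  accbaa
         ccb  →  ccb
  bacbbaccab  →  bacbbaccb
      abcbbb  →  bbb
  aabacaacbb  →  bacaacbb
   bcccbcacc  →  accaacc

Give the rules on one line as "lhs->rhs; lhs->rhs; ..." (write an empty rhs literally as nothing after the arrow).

  | caaabaabc => caabaabc => cabaabc => cbaabc => cbabc => cbbc => cba
  | acacbcbba => acacabba => acacbba
  | abbcbbabbb => bbcbbabbb => babbabbb => bbbabbb => bbbbbb
  | bbc => ba

ab->b; bc->a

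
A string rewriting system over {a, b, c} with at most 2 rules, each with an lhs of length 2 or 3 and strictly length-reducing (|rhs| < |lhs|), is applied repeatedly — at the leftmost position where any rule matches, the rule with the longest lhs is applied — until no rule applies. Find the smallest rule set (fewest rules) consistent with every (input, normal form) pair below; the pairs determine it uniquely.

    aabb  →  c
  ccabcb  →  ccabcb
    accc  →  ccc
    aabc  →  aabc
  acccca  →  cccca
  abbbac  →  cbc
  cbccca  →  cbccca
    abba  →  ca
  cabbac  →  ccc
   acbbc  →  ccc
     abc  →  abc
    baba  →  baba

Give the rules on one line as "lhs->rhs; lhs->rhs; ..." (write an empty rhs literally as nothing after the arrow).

ac->c; bb->c

  | aabb => aac => ac => c
  | ccabcb
  | accc => ccc
  | aabc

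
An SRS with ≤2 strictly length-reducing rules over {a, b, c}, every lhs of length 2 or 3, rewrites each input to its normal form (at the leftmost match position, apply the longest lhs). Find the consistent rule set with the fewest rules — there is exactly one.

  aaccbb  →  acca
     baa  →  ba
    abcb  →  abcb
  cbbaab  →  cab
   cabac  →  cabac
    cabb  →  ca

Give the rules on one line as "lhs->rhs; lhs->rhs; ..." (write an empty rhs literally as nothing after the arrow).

  | aaccbb => accbb => acca
  | baa => ba
  | abcb
  | cbbaab => caaab => caab => cab

aa->a; bb->a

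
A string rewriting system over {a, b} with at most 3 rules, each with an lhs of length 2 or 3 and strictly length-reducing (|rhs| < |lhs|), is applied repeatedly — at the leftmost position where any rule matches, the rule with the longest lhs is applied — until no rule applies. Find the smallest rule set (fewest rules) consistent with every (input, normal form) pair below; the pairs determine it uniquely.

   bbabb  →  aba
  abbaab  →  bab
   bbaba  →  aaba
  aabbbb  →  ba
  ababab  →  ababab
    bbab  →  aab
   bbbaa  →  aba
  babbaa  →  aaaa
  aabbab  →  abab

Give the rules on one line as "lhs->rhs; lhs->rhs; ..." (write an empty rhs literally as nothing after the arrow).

abb->ba; baa->ba; bb->a

  | bbabb => aabb => aba
  | abbaab => baaab => baab => bab
  | bbaba => aaba
  | aabbbb => ababb => abba => baa => ba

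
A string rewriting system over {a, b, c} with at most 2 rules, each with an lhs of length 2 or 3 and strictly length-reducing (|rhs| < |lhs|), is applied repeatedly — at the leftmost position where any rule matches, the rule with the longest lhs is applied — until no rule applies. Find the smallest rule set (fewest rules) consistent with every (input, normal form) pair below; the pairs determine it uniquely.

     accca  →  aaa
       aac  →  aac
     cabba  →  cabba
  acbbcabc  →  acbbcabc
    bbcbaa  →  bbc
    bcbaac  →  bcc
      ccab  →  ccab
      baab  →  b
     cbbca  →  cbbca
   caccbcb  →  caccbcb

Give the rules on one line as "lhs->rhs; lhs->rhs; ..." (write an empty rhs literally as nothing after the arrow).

  | accca => aaa
  | aac
  | cabba
  | acbbcabc

baa->; ccc->a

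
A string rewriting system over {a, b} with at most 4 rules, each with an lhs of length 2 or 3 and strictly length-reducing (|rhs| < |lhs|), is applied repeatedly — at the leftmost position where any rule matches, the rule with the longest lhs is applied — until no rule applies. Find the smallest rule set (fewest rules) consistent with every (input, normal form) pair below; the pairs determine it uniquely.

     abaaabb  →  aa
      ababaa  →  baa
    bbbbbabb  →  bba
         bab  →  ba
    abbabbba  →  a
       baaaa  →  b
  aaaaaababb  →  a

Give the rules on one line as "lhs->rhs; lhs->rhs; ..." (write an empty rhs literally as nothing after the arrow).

  | abaaabb => aabb => aab => aa
  | ababaa => baa
  | bbbbbabb => bbabb => bbab => bba
  | bab => ba

aaa->ab; ab->a; aba->; bbb->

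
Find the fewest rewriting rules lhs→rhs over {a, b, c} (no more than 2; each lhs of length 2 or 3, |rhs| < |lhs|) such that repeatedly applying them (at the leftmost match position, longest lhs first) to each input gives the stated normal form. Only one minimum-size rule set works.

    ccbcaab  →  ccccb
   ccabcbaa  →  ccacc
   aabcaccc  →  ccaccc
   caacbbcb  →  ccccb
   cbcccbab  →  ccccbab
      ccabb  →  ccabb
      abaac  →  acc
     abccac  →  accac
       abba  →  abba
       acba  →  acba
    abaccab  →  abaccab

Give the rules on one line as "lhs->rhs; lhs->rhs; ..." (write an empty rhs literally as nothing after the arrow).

  | ccbcaab => cccaab => ccccb
  | ccabcbaa => ccacbaa => ccacbc => ccacc
  | aabcaccc => cbcaccc => ccaccc
  | caacbbcb => cccbbcb => cccbcb => ccccb

aa->c; bc->c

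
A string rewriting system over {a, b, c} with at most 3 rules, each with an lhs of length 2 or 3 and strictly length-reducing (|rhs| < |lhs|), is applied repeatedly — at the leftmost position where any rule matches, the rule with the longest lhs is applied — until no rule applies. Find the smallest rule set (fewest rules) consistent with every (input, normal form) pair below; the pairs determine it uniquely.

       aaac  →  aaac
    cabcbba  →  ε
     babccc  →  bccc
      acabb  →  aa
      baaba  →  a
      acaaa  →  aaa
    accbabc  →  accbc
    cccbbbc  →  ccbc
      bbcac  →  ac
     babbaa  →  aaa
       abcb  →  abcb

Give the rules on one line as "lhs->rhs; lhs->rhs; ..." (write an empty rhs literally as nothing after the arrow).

ba->; bb->a; ca->

  | aaac
  | cabcbba => bcbba => bcaa => ba => ε
  | babccc => bccc
  | acabb => abb => aa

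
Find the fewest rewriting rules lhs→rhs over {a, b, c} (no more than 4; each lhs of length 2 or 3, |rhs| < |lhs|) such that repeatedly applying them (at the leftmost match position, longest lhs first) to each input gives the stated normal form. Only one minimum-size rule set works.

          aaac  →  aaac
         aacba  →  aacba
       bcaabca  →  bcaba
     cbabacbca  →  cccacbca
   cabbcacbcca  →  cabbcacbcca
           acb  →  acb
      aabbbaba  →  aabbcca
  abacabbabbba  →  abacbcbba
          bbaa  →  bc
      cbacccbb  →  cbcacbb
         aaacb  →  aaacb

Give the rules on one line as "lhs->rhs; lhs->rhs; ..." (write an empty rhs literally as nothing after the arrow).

  | aaac
  | aacba
  | bcaabca => bcaba
  | cbabacbca => cccacbca

abc->b; acc->ca; baa->c; bab->cc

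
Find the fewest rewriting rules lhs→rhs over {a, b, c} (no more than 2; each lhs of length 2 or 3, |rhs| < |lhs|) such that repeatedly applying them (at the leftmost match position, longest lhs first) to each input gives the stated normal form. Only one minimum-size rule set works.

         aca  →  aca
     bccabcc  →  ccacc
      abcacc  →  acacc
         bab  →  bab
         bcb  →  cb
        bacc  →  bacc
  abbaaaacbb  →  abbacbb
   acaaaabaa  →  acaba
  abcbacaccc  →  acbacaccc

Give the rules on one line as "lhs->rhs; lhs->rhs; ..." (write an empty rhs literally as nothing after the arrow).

  | aca
  | bccabcc => ccabcc => ccacc
  | abcacc => acacc
  | bab

aa->a; bc->c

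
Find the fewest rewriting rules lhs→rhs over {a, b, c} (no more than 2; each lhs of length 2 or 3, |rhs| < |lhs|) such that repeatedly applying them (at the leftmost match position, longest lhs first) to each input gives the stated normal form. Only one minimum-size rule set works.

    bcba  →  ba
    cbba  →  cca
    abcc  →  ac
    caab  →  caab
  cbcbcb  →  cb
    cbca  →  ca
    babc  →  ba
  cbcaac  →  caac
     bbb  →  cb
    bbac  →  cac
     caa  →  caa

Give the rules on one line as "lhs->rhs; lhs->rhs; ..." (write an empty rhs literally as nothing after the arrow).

  | bcba => ba
  | cbba => cca
  | abcc => ac
  | caab

bb->c; bc->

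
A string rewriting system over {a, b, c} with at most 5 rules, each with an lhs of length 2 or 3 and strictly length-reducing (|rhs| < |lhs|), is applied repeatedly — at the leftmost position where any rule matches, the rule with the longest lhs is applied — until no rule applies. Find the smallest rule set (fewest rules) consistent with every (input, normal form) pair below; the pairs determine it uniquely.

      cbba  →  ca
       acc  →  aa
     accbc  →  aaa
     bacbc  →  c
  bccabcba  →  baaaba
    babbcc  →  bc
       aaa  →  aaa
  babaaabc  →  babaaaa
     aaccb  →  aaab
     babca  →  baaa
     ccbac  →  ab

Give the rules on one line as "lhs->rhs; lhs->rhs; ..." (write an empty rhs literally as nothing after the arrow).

  | cbba => ca
  | acc => aa
  | accbc => aabc => aaa
  | bacbc => bbc => c

abc->aa; bac->b; bb->; cc->a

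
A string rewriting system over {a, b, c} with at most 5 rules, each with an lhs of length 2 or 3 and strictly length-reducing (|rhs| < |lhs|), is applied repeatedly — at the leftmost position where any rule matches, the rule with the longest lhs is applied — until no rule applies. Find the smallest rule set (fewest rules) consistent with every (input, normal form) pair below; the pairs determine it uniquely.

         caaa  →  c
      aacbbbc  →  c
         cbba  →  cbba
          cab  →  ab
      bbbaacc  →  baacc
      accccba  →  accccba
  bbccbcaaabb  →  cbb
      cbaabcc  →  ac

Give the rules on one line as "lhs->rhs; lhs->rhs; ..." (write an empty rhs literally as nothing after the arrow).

  | caaa => aaa => c
  | aacbbbc => aacbc => aaca => aaa => c
  | cbba
  | cab => ab

aaa->c; bbb->b; bc->a; ca->a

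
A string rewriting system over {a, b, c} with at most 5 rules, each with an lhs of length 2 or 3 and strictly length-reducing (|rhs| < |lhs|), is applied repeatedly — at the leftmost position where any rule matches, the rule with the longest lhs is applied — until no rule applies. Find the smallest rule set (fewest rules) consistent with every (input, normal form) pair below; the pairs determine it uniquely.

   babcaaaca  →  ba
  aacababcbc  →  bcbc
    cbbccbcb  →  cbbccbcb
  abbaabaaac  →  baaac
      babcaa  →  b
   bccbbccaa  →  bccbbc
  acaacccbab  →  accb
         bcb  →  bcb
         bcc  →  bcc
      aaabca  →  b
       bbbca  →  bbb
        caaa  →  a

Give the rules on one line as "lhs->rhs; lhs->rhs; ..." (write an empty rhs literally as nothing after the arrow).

ab->b; bab->ab; ca->; caa->

  | babcaaaca => abcaaaca => bcaaaca => baca => ba
  | aacababcbc => aababcbc => ababcbc => babcbc => abcbc => bcbc
  | cbbccbcb
  | abbaabaaac => bbaabaaac => bbabaaac => babaaac => abaaac => baaac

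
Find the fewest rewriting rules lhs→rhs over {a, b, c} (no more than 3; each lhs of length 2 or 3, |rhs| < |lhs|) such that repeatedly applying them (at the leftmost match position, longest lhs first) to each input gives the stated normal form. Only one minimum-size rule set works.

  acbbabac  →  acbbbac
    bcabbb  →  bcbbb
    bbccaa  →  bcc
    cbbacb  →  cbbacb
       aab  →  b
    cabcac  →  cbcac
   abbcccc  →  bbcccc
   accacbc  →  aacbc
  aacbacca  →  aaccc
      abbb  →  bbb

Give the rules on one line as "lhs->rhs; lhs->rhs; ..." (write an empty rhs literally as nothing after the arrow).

ab->b; baa->cc; cca->a

  | acbbabac => acbbbac
  | bcabbb => bcbbb
  | bbccaa => bbaa => bcc
  | cbbacb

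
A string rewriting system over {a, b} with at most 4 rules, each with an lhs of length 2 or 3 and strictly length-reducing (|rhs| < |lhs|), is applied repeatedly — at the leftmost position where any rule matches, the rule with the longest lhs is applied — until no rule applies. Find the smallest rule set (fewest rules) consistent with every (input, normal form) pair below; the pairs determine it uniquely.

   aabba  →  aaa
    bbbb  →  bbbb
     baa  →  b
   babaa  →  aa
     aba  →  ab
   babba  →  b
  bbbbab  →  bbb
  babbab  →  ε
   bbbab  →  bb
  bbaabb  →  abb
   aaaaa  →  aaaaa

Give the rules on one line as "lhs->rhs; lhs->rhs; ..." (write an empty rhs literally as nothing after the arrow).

  | aabba => aaba => aaa
  | bbbb
  | baa => ba => b
  | babaa => aa

aab->aa; ba->b; bab->; bba->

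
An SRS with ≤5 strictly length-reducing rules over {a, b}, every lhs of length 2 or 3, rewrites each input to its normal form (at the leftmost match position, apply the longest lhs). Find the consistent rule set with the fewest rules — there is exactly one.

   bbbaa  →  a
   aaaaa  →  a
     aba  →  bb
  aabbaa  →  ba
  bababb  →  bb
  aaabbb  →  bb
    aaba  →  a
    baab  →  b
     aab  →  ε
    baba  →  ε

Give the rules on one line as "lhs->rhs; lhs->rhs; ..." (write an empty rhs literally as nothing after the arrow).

  | bbbaa => aa => a
  | aaaaa => aaaa => aaa => aa => a
  | aba => bb
  | aabbaa => baa => ba

aa->a; aab->; aba->bb; bbb->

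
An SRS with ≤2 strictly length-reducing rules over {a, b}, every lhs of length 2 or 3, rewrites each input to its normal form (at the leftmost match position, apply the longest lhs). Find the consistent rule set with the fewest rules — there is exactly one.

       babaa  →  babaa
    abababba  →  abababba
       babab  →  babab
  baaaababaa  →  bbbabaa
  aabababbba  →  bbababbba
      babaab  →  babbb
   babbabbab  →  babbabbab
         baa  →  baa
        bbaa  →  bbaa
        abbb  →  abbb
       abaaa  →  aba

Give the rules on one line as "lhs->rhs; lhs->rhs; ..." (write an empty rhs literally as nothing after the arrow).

aaa->a; aab->bb

  | babaa
  | abababba
  | babab
  | baaaababaa => baababaa => bbbabaa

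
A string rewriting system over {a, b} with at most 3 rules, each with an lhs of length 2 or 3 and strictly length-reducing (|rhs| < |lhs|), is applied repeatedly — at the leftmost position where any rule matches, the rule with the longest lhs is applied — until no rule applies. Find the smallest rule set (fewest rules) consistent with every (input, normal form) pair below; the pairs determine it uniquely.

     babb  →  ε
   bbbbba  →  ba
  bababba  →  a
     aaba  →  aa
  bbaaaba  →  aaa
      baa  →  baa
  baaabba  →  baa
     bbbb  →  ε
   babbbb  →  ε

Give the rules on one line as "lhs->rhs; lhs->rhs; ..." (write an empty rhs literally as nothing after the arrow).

  | babb => bb => ε
  | bbbbba => bbba => ba
  | bababba => babba => bba => a
  | aaba => aa

ab->; bb->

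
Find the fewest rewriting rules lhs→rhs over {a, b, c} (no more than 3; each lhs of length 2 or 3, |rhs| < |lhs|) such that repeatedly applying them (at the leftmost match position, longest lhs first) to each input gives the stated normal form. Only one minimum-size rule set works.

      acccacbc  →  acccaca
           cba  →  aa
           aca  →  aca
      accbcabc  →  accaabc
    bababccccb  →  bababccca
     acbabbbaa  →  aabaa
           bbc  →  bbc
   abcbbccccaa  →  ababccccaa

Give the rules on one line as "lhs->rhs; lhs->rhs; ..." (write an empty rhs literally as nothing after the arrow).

abb->; cb->a; cbc->ca

  | acccacbc => acccaca
  | cba => aa
  | aca
  | accbcabc => accaabc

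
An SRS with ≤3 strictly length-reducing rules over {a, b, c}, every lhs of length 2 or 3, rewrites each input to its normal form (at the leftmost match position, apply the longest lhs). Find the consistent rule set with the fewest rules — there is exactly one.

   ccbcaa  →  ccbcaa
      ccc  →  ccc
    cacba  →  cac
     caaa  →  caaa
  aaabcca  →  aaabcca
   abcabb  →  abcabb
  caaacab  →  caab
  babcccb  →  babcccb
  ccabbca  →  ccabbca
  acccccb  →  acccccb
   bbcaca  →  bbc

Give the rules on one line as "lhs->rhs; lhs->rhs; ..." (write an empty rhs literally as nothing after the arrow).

  | ccbcaa
  | ccc
  | cacba => cac
  | caaa

aca->; cba->c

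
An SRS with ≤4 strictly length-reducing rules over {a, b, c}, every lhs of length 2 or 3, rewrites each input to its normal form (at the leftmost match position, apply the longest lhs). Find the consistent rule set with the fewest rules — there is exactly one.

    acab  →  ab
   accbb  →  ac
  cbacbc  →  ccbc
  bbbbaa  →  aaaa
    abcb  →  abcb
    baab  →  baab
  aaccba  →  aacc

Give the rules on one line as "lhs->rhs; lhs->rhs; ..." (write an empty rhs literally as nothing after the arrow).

bb->a; ca->; cba->c

  | acab => ab
  | accbb => acca => ac
  | cbacbc => ccbc
  | bbbbaa => abbaa => aaaa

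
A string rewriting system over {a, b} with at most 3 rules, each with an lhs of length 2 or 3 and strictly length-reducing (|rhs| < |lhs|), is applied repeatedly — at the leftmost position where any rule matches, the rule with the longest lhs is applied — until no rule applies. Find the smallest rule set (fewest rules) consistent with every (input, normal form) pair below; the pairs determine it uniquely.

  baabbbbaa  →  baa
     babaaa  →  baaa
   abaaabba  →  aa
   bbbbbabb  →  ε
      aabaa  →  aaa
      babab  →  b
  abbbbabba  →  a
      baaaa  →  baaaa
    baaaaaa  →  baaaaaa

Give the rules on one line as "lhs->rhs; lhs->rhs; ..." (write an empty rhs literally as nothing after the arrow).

ab->; bb->

  | baabbbbaa => babbbaa => bbbaa => baa
  | babaaa => baaa
  | abaaabba => aaabba => aaba => aa
  | bbbbbabb => bbbabb => babb => bb => ε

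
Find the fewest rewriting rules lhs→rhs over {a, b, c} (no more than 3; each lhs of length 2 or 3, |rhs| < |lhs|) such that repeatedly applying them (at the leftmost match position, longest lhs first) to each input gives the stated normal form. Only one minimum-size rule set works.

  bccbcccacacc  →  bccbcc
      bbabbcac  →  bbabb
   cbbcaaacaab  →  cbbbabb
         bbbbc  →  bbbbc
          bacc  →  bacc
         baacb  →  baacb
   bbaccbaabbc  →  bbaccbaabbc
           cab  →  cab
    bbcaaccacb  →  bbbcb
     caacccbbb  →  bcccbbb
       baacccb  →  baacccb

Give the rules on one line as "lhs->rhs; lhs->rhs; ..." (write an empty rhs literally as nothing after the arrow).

caa->b; cac->

  | bccbcccacacc => bccbccacc => bccbcc
  | bbabbcac => bbabb
  | cbbcaaacaab => cbbbacaab => cbbbabb
  | bbbbc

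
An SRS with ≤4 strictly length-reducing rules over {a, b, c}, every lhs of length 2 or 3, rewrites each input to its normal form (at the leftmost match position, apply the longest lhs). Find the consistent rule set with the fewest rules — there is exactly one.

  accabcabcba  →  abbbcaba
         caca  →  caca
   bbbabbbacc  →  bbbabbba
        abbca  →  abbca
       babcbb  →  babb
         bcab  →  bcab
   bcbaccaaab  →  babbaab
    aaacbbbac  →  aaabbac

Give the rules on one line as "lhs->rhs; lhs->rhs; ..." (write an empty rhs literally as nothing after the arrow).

  | accabcabcba => abbbcabcba => abbbcaba
  | caca
  | bbbabbbacc => bbbabbba
  | abbca

cb->; cc->; cca->bb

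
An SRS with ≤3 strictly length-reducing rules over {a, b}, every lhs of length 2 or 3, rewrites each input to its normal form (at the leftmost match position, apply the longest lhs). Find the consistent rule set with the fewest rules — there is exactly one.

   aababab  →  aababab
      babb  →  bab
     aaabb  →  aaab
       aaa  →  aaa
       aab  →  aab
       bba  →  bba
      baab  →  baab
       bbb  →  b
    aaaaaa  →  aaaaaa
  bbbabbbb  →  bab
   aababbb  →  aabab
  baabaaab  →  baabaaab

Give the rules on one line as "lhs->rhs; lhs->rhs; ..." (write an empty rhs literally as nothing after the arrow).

abb->ab; bbb->b

  | aababab
  | babb => bab
  | aaabb => aaab
  | aaa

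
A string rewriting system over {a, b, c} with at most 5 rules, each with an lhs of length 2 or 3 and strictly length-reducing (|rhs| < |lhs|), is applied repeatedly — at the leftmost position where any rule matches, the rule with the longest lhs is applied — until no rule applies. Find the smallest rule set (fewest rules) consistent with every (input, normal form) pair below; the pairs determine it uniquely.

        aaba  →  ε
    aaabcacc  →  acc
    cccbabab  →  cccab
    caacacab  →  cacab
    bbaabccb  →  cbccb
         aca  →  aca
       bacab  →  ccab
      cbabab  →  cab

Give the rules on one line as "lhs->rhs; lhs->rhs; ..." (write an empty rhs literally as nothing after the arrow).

  | aaba => aac => ε
  | aaabcacc => aaaccc => acc
  | cccbabab => cccab
  | caacacab => cacab

aac->; ba->c; bab->; bca->c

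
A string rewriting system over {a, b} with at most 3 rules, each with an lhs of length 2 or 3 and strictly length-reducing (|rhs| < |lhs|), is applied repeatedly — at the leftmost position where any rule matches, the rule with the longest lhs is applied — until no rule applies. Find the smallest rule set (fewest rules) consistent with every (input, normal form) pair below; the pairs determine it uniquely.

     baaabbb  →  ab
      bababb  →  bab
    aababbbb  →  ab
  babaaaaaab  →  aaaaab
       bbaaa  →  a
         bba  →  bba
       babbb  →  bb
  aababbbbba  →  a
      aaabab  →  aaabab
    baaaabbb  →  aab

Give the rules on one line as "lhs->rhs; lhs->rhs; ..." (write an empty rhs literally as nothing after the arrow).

  | baaabbb => aabbb => ab
  | bababb => bab
  | aababbbb => aabbb => ab
  | babaaaaaab => baaaaaab => aaaaab

abb->; baa->a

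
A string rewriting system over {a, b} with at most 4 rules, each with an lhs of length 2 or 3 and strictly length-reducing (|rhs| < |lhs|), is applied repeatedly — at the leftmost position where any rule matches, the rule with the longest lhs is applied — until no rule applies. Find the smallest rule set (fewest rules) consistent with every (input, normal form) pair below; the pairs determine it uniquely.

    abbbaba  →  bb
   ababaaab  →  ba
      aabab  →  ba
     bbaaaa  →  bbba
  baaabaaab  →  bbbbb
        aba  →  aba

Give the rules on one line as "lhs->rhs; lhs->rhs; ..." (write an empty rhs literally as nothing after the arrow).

  | abbbaba => bbaba => bbaa => bb
  | ababaaab => abaaaab => abbab => bab => ba
  | aabab => bab => ba
  | bbaaaa => bbba

aa->; aaa->b; abb->b; bab->ba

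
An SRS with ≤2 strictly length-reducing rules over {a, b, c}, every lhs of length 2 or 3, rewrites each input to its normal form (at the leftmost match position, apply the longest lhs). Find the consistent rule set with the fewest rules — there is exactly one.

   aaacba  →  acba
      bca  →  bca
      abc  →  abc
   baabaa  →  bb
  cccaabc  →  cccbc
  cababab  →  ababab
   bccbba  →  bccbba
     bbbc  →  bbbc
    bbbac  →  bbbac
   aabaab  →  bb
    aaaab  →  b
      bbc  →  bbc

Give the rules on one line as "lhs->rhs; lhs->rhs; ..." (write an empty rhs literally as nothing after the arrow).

  | aaacba => acba
  | bca
  | abc
  | baabaa => bbaa => bb

aa->; cab->ab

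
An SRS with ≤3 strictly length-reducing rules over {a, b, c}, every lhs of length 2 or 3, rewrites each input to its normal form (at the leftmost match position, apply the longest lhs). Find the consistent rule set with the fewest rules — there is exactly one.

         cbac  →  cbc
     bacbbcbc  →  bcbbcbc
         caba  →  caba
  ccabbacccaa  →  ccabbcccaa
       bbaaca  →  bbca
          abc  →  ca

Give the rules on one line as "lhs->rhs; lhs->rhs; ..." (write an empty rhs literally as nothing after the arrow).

  | cbac => cbc
  | bacbbcbc => bcbbcbc
  | caba
  | ccabbacccaa => ccabbcccaa

abc->ca; ac->c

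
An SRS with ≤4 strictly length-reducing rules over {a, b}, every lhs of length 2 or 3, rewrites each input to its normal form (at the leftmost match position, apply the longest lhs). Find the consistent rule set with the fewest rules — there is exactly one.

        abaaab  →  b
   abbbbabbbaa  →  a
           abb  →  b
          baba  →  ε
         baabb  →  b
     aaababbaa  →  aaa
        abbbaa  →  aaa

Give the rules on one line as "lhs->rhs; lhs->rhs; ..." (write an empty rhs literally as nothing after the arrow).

ab->b; abb->b; ba->; bb->a

  | abaaab => baaab => aab => ab => b
  | abbbbabbbaa => bbbabbbaa => ababbbaa => babbbaa => bbbaa => abaa => baa => a
  | abb => b
  | baba => ba => ε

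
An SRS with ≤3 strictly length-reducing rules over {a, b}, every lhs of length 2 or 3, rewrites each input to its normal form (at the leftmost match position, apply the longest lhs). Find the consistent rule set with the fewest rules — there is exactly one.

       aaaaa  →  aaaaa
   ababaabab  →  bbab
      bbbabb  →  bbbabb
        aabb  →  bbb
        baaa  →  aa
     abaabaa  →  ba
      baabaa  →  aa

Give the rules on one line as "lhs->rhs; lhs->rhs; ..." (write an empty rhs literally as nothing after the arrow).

aab->bb; baa->a

  | aaaaa
  | ababaabab => abaabab => aabab => bbab
  | bbbabb
  | aabb => bbb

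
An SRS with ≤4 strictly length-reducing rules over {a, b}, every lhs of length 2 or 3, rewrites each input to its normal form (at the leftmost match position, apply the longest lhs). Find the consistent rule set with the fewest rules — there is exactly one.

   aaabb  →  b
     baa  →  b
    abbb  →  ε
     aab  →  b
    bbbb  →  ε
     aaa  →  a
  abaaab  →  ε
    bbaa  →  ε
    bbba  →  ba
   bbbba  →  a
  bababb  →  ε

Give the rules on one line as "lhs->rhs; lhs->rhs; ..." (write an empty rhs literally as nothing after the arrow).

  | aaabb => abb => b
  | baa => b
  | abbb => bb => ε
  | aab => b

aa->; ab->; bb->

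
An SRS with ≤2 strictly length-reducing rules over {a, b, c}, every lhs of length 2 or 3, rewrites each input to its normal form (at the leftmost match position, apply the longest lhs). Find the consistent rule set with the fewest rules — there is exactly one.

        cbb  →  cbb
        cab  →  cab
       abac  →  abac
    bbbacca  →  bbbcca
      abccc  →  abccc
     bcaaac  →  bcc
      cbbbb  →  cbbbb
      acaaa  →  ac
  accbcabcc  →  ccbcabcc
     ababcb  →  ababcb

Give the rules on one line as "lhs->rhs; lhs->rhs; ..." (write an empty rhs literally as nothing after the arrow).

aaa->; acc->cc

  | cbb
  | cab
  | abac
  | bbbacca => bbbcca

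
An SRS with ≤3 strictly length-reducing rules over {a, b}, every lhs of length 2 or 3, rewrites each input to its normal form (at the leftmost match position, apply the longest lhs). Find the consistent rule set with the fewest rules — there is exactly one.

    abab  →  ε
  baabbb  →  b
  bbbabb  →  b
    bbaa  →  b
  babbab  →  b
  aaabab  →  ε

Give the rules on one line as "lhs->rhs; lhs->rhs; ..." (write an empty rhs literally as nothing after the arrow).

aa->; ab->; bb->b

  | abab => ab => ε
  | baabbb => bbbb => bbb => bb => b
  | bbbabb => bbabb => babb => bb => b
  | bbaa => baa => b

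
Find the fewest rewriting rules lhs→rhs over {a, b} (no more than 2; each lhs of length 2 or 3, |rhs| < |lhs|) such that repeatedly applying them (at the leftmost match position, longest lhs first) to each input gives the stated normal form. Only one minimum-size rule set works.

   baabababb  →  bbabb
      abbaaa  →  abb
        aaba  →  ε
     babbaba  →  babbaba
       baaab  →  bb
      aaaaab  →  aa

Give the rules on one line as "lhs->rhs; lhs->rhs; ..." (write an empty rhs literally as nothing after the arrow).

aaa->; aab->aa

  | baabababb => baaababb => bbabb
  | abbaaa => abb
  | aaba => aaa => ε
  | babbaba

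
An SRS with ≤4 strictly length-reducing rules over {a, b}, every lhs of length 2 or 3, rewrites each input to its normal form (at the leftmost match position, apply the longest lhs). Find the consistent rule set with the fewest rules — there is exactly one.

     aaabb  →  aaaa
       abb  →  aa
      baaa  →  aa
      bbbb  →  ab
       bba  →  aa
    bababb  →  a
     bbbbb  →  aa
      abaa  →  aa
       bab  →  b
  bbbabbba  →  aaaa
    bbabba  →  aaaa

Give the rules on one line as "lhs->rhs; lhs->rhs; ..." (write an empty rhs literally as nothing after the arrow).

  | aaabb => aaaa
  | abb => aa
  | baaa => aa
  | bbbb => ab

ba->; bb->a; bbb->a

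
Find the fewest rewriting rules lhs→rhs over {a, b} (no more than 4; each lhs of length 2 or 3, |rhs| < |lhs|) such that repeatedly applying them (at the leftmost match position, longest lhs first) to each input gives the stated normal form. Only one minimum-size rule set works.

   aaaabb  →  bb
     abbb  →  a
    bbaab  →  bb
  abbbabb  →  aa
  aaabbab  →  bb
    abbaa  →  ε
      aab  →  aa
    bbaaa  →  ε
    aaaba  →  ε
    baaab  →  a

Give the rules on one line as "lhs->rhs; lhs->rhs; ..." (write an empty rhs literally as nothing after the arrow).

aaa->ba; ab->a; ba->; baa->

  | aaaabb => baabb => bb
  | abbb => abb => ab => a
  | bbaab => bb
  | abbbabb => abbabb => ababb => aabb => aab => aa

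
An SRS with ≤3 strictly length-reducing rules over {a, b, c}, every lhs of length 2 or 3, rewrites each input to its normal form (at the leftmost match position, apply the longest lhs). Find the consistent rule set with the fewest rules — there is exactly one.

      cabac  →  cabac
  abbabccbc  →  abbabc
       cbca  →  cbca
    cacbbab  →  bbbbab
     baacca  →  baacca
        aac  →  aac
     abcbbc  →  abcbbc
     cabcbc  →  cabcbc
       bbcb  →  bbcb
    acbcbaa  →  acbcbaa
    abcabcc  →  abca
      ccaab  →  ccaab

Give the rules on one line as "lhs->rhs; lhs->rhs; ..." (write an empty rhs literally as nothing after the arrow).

  | cabac
  | abbabccbc => abbabc
  | cbca
  | cacbbab => bbbbab

bcc->; cac->bb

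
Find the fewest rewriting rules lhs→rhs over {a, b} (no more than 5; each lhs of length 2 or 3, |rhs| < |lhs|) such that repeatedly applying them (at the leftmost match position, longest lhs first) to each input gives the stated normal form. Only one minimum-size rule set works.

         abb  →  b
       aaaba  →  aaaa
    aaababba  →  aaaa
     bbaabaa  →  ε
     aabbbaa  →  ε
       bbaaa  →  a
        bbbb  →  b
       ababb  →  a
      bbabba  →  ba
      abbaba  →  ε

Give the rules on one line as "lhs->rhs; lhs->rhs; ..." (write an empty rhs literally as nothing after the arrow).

  | abb => b
  | aaaba => aaaa
  | aaababba => aaaabba => aaaba => aaaa
  | bbaabaa => baabaa => baa => ε

ab->a; abb->b; baa->; bb->b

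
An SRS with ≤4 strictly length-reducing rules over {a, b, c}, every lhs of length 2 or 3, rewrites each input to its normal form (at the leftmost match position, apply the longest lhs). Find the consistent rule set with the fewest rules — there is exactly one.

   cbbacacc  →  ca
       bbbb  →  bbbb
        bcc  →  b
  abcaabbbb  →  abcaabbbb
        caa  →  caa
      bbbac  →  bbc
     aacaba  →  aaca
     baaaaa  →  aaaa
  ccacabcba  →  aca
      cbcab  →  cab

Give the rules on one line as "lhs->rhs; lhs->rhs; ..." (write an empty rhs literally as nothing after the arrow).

ba->; cb->; cc->

  | cbbacacc => bacacc => cacc => ca
  | bbbb
  | bcc => b
  | abcaabbbb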